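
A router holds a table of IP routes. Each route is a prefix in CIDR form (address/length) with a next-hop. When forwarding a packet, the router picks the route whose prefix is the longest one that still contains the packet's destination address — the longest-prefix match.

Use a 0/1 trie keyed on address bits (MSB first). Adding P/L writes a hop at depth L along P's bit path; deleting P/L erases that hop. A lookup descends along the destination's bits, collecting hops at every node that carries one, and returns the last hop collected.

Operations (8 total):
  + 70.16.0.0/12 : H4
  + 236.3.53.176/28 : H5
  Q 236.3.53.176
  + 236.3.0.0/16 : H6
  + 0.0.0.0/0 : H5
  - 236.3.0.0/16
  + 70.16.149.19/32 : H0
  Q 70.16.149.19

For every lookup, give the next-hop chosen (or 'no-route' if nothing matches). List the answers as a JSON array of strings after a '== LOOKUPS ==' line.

Process each operation:
  add 70.16.0.0/12 -> H4 at depth 12
  add 236.3.53.176/28 -> H5 at depth 28
  lookup 236.3.53.176: bits 1110110000000011001101011011 walk d0:-→d1:-→d2:-→d3:-→d4:-→d5:-→d6:-→d7:-→d8:-→d9:-→d10:-→d11:-→d12:-→d13:-→d14:-→d15:-→d16:-→d17:-→d18:-→d19:-→d20:-→d21:-→d22:-→d23:-→d24:-→d25:-→d26:-→d27:-→d28:H5 -> H5
  add 236.3.0.0/16 -> H6 at depth 16
  add 0.0.0.0/0 -> H5 at depth 0
  - 236.3.0.0/16 clear@16
  add 70.16.149.19/32 -> H0 at depth 32
  lookup 70.16.149.19: bits 01000110000100001001010100010011 walk d0:H5→d1:-→d2:-→d3:-→d4:-→d5:-→d6:-→d7:-→d8:-→d9:-→d10:-→d11:-→d12:H4→d13:-→d14:-→d15:-→d16:-→d17:-→d18:-→d19:-→d20:-→d21:-→d22:-→d23:-→d24:-→d25:-→d26:-→d27:-→d28:-→d29:-→d30:-→d31:-→d32:H0 -> H0

== LOOKUPS ==
["H5","H0"]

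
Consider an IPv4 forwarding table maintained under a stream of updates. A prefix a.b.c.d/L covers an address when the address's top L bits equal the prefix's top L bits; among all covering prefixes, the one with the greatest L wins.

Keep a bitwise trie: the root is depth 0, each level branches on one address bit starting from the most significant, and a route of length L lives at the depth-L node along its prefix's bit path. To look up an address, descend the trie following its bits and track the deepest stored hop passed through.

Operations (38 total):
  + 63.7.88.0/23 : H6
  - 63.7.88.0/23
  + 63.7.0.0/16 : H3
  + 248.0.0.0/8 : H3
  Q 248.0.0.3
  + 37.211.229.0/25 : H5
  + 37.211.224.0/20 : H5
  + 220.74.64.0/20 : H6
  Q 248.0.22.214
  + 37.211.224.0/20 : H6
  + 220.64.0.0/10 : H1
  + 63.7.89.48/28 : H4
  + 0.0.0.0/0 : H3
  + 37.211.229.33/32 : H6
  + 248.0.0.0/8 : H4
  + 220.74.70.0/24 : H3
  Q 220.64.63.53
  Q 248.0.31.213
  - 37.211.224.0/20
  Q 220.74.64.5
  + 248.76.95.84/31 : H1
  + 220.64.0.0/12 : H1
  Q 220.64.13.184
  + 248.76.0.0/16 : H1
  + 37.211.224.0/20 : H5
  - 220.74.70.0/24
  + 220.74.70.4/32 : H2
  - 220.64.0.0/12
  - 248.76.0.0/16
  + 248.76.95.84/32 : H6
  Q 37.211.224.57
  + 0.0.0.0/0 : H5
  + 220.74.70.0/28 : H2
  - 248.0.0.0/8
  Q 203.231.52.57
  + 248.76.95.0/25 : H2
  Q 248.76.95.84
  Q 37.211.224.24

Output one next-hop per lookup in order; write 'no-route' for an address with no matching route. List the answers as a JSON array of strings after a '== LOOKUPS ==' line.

Process each operation:
  + 63.7.88.0/23 (H6) depth=23
  del 63.7.88.0/23 (clear depth 23)
  + 63.7.0.0/16 (H3) depth=16
  + 248.0.0.0/8 (H3) depth=8
  ? 248.0.0.3  path d0:-→d1:-→d2:-→d3:-→d4:-→d5:-→d6:-→d7:-→d8:H3  best=H3
  + 37.211.229.0/25 (H5) depth=25
  + 37.211.224.0/20 (H5) depth=20
  + 220.74.64.0/20 (H6) depth=20
  ? 248.0.22.214  path d0:-→d1:-→d2:-→d3:-→d4:-→d5:-→d6:-→d7:-→d8:H3  best=H3
  + 37.211.224.0/20 (H6) depth=20
  + 220.64.0.0/10 (H1) depth=10
  + 63.7.89.48/28 (H4) depth=28
  + 0.0.0.0/0 (H3) depth=0
  + 37.211.229.33/32 (H6) depth=32
  + 248.0.0.0/8 (H4) depth=8
  + 220.74.70.0/24 (H3) depth=24
  ? 220.64.63.53  path d0:H3→d1:-→d2:-→d3:-→d4:-→d5:-→d6:-→d7:-→d8:-→d9:-→d10:H1→d11:-→d12:-  best=H1
  ? 248.0.31.213  path d0:H3→d1:-→d2:-→d3:-→d4:-→d5:-→d6:-→d7:-→d8:H4  best=H4
  del 37.211.224.0/20 (clear depth 20)
  ? 220.74.64.5  path d0:H3→d1:-→d2:-→d3:-→d4:-→d5:-→d6:-→d7:-→d8:-→d9:-→d10:H1→d11:-→d12:-→d13:-→d14:-→d15:-→d16:-→d17:-→d18:-→d19:-→d20:H6→d21:-  best=H6
  + 248.76.95.84/31 (H1) depth=31
  + 220.64.0.0/12 (H1) depth=12
  ? 220.64.13.184  path d0:H3→d1:-→d2:-→d3:-→d4:-→d5:-→d6:-→d7:-→d8:-→d9:-→d10:H1→d11:-→d12:H1  best=H1
  + 248.76.0.0/16 (H1) depth=16
  + 37.211.224.0/20 (H5) depth=20
  del 220.74.70.0/24 (clear depth 24)
  + 220.74.70.4/32 (H2) depth=32
  del 220.64.0.0/12 (clear depth 12)
  del 248.76.0.0/16 (clear depth 16)
  + 248.76.95.84/32 (H6) depth=32
  ? 37.211.224.57  path d0:H3→d1:-→d2:-→d3:-→d4:-→d5:-→d6:-→d7:-→d8:-→d9:-→d10:-→d11:-→d12:-→d13:-→d14:-→d15:-→d16:-→d17:-→d18:-→d19:-→d20:H5→d21:-  best=H5
  + 0.0.0.0/0 (H5) depth=0
  + 220.74.70.0/28 (H2) depth=28
  del 248.0.0.0/8 (clear depth 8)
  ? 203.231.52.57  path d0:H5→d1:-→d2:-→d3:-  best=H5
  + 248.76.95.0/25 (H2) depth=25
  ? 248.76.95.84  path d0:H5→d1:-→d2:-→d3:-→d4:-→d5:-→d6:-→d7:-→d8:-→d9:-→d10:-→d11:-→d12:-→d13:-→d14:-→d15:-→d16:-→d17:-→d18:-→d19:-→d20:-→d21:-→d22:-→d23:-→d24:-→d25:H2→d26:-→d27:-→d28:-→d29:-→d30:-→d31:H1→d32:H6  best=H6
  ? 37.211.224.24  path d0:H5→d1:-→d2:-→d3:-→d4:-→d5:-→d6:-→d7:-→d8:-→d9:-→d10:-→d11:-→d12:-→d13:-→d14:-→d15:-→d16:-→d17:-→d18:-→d19:-→d20:H5→d21:-  best=H5

== LOOKUPS ==
["H3","H3","H1","H4","H6","H1","H5","H5","H6","H5"]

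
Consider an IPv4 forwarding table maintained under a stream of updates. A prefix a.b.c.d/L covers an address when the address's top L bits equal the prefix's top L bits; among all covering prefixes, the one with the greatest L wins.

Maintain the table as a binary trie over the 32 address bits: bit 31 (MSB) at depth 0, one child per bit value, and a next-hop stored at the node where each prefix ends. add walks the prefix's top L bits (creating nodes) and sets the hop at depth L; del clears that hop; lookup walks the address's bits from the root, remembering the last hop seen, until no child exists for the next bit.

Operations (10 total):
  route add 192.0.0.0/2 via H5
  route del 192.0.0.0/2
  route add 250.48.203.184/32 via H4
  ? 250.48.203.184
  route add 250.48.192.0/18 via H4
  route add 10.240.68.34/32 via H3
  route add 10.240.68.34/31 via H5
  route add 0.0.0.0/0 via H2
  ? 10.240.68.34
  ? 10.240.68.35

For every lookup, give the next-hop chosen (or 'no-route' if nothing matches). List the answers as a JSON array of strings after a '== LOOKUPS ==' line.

Apply in order:
  + 192.0.0.0/2 (H5) depth=2
  del 192.0.0.0/2 (clear depth 2)
  + 250.48.203.184/32 (H4) depth=32
  ? 250.48.203.184  path d0:-→d1:-→d2:-→d3:-→d4:-→d5:-→d6:-→d7:-→d8:-→d9:-→d10:-→d11:-→d12:-→d13:-→d14:-→d15:-→d16:-→d17:-→d18:-→d19:-→d20:-→d21:-→d22:-→d23:-→d24:-→d25:-→d26:-→d27:-→d28:-→d29:-→d30:-→d31:-→d32:H4  best=H4
  + 250.48.192.0/18 (H4) depth=18
  + 10.240.68.34/32 (H3) depth=32
  + 10.240.68.34/31 (H5) depth=31
  + 0.0.0.0/0 (H2) depth=0
  ? 10.240.68.34  path d0:H2→d1:-→d2:-→d3:-→d4:-→d5:-→d6:-→d7:-→d8:-→d9:-→d10:-→d11:-→d12:-→d13:-→d14:-→d15:-→d16:-→d17:-→d18:-→d19:-→d20:-→d21:-→d22:-→d23:-→d24:-→d25:-→d26:-→d27:-→d28:-→d29:-→d30:-→d31:H5→d32:H3  best=H3
  ? 10.240.68.35  path d0:H2→d1:-→d2:-→d3:-→d4:-→d5:-→d6:-→d7:-→d8:-→d9:-→d10:-→d11:-→d12:-→d13:-→d14:-→d15:-→d16:-→d17:-→d18:-→d19:-→d20:-→d21:-→d22:-→d23:-→d24:-→d25:-→d26:-→d27:-→d28:-→d29:-→d30:-→d31:H5  best=H5

== LOOKUPS ==
["H4","H3","H5"]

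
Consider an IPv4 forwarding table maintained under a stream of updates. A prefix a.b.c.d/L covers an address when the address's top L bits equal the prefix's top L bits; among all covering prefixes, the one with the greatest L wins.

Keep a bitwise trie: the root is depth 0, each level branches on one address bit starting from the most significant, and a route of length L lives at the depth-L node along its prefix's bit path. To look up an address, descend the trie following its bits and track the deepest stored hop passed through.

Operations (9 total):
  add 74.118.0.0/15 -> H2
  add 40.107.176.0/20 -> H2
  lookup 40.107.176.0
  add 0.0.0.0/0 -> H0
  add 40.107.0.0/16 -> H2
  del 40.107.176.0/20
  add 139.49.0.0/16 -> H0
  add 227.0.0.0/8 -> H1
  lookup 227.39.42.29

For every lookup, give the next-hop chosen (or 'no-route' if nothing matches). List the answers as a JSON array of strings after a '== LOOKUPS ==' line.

Apply in order:
  + 74.118.0.0/15 (H2) depth=15
  + 40.107.176.0/20 (H2) depth=20
  Q 40.107.176.0: descend 00101000011010111011 ; hops seen [H2] ; pick H2
  + 0.0.0.0/0 (H0) depth=0
  + 40.107.0.0/16 (H2) depth=16
  del 40.107.176.0/20 (clear depth 20)
  + 139.49.0.0/16 (H0) depth=16
  + 227.0.0.0/8 (H1) depth=8
  Q 227.39.42.29: descend 11100011 ; hops seen [H0,H1] ; pick H1

== LOOKUPS ==
["H2","H1"]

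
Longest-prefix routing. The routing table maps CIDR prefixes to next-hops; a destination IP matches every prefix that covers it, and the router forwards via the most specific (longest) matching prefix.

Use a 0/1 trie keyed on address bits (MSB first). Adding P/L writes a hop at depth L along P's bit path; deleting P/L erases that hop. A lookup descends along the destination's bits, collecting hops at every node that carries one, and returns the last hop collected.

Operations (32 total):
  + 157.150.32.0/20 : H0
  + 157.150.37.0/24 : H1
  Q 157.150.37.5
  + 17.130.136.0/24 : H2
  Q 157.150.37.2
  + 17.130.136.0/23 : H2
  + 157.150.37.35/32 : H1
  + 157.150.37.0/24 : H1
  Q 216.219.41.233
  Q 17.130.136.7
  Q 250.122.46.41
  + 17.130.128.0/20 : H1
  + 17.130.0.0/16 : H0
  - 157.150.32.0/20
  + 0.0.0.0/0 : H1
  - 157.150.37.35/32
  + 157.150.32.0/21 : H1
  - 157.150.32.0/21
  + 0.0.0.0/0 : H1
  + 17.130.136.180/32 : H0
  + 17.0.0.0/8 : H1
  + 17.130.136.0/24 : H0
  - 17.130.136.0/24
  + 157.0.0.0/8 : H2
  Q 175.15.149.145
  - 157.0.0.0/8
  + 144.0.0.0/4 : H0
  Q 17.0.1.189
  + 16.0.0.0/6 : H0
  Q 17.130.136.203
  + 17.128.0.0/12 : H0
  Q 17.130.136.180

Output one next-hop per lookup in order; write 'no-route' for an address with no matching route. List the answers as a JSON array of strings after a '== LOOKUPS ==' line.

Process each operation:
  + 157.150.32.0/20 (H0) depth=20
  + 157.150.37.0/24 (H1) depth=24
  Q 157.150.37.5: descend 100111011001011000100101 ; hops seen [H0,H1] ; pick H1
  + 17.130.136.0/24 (H2) depth=24
  Q 157.150.37.2: descend 100111011001011000100101 ; hops seen [H0,H1] ; pick H1
  + 17.130.136.0/23 (H2) depth=23
  + 157.150.37.35/32 (H1) depth=32
  + 157.150.37.0/24 (H1) depth=24
  Q 216.219.41.233: descend 1 ; hops seen [∅] ; pick no-route
  Q 17.130.136.7: descend 000100011000001010001000 ; hops seen [H2,H2] ; pick H2
  Q 250.122.46.41: descend 1 ; hops seen [∅] ; pick no-route
  + 17.130.128.0/20 (H1) depth=20
  + 17.130.0.0/16 (H0) depth=16
  del 157.150.32.0/20 (clear depth 20)
  + 0.0.0.0/0 (H1) depth=0
  del 157.150.37.35/32 (clear depth 32)
  + 157.150.32.0/21 (H1) depth=21
  del 157.150.32.0/21 (clear depth 21)
  + 0.0.0.0/0 (H1) depth=0
  + 17.130.136.180/32 (H0) depth=32
  + 17.0.0.0/8 (H1) depth=8
  + 17.130.136.0/24 (H0) depth=24
  del 17.130.136.0/24 (clear depth 24)
  + 157.0.0.0/8 (H2) depth=8
  Q 175.15.149.145: descend 10 ; hops seen [H1] ; pick H1
  del 157.0.0.0/8 (clear depth 8)
  + 144.0.0.0/4 (H0) depth=4
  Q 17.0.1.189: descend 00010001 ; hops seen [H1,H1] ; pick H1
  + 16.0.0.0/6 (H0) depth=6
  Q 17.130.136.203: descend 0001000110000010100010001 ; hops seen [H1,H0,H1,H0,H1,H2] ; pick H2
  + 17.128.0.0/12 (H0) depth=12
  Q 17.130.136.180: descend 00010001100000101000100010110100 ; hops seen [H1,H0,H1,H0,H0,H1,H2,H0] ; pick H0

== LOOKUPS ==
["H1","H1","no-route","H2","no-route","H1","H1","H2","H0"]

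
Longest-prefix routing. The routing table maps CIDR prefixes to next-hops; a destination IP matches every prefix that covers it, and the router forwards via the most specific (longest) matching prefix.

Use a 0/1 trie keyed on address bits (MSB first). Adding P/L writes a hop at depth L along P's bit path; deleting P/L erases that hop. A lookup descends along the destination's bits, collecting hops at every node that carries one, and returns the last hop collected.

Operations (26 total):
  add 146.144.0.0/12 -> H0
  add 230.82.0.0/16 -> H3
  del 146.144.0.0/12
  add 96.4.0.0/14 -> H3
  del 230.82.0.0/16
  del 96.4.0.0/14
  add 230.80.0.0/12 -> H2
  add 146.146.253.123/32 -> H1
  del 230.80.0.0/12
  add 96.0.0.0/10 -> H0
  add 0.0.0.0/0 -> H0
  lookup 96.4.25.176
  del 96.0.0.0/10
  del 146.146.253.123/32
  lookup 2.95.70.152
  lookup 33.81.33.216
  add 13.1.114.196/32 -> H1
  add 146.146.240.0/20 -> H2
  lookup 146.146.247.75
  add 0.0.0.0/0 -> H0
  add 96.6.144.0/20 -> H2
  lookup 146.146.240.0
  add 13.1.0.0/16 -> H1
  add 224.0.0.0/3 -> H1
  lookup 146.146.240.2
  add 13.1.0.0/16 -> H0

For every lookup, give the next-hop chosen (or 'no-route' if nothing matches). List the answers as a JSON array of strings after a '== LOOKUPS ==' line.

Trace:
  add 146.144.0.0/12 -> H0 at depth 12
  add 230.82.0.0/16 -> H3 at depth 16
  - 146.144.0.0/12 clear@12
  add 96.4.0.0/14 -> H3 at depth 14
  - 230.82.0.0/16 clear@16
  - 96.4.0.0/14 clear@14
  add 230.80.0.0/12 -> H2 at depth 12
  add 146.146.253.123/32 -> H1 at depth 32
  - 230.80.0.0/12 clear@12
  add 96.0.0.0/10 -> H0 at depth 10
  add 0.0.0.0/0 -> H0 at depth 0
  ? 96.4.25.176  path d0:H0→d1:-→d2:-→d3:-→d4:-→d5:-→d6:-→d7:-→d8:-→d9:-→d10:H0→d11:-→d12:-→d13:-→d14:-  best=H0
  - 96.0.0.0/10 clear@10
  - 146.146.253.123/32 clear@32
  ? 2.95.70.152  path d0:H0→d1:-  best=H0
  ? 33.81.33.216  path d0:H0→d1:-  best=H0
  add 13.1.114.196/32 -> H1 at depth 32
  add 146.146.240.0/20 -> H2 at depth 20
  ? 146.146.247.75  path d0:H0→d1:-→d2:-→d3:-→d4:-→d5:-→d6:-→d7:-→d8:-→d9:-→d10:-→d11:-→d12:-→d13:-→d14:-→d15:-→d16:-→d17:-→d18:-→d19:-→d20:H2  best=H2
  add 0.0.0.0/0 -> H0 at depth 0
  add 96.6.144.0/20 -> H2 at depth 20
  ? 146.146.240.0  path d0:H0→d1:-→d2:-→d3:-→d4:-→d5:-→d6:-→d7:-→d8:-→d9:-→d10:-→d11:-→d12:-→d13:-→d14:-→d15:-→d16:-→d17:-→d18:-→d19:-→d20:H2  best=H2
  add 13.1.0.0/16 -> H1 at depth 16
  add 224.0.0.0/3 -> H1 at depth 3
  ? 146.146.240.2  path d0:H0→d1:-→d2:-→d3:-→d4:-→d5:-→d6:-→d7:-→d8:-→d9:-→d10:-→d11:-→d12:-→d13:-→d14:-→d15:-→d16:-→d17:-→d18:-→d19:-→d20:H2  best=H2
  add 13.1.0.0/16 -> H0 at depth 16

== LOOKUPS ==
["H0","H0","H0","H2","H2","H2"]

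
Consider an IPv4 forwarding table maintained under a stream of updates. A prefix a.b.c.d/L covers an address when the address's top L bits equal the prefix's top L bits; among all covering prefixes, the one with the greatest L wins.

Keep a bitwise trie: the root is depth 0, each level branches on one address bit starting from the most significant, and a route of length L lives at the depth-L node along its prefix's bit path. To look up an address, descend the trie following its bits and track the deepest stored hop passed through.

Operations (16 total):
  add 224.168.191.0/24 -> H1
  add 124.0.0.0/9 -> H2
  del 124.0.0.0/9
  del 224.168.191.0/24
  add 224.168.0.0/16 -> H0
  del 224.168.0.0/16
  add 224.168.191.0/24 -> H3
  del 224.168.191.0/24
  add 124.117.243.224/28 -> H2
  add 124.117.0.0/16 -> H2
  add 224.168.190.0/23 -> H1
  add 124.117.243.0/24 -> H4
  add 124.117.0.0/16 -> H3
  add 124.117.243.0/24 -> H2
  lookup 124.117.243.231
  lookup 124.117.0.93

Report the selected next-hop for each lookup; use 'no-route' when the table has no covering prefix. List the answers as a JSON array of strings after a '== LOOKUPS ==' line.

Trace:
  + 224.168.191.0/24 (H1) depth=24
  + 124.0.0.0/9 (H2) depth=9
  - 124.0.0.0/9 clear@9
  - 224.168.191.0/24 clear@24
  + 224.168.0.0/16 (H0) depth=16
  - 224.168.0.0/16 clear@16
  + 224.168.191.0/24 (H3) depth=24
  - 224.168.191.0/24 clear@24
  + 124.117.243.224/28 (H2) depth=28
  + 124.117.0.0/16 (H2) depth=16
  + 224.168.190.0/23 (H1) depth=23
  + 124.117.243.0/24 (H4) depth=24
  + 124.117.0.0/16 (H3) depth=16
  + 124.117.243.0/24 (H2) depth=24
  ? 124.117.243.231  path d0:-→d1:-→d2:-→d3:-→d4:-→d5:-→d6:-→d7:-→d8:-→d9:-→d10:-→d11:-→d12:-→d13:-→d14:-→d15:-→d16:H3→d17:-→d18:-→d19:-→d20:-→d21:-→d22:-→d23:-→d24:H2→d25:-→d26:-→d27:-→d28:H2  best=H2
  ? 124.117.0.93  path d0:-→d1:-→d2:-→d3:-→d4:-→d5:-→d6:-→d7:-→d8:-→d9:-→d10:-→d11:-→d12:-→d13:-→d14:-→d15:-→d16:H3  best=H3

== LOOKUPS ==
["H2","H3"]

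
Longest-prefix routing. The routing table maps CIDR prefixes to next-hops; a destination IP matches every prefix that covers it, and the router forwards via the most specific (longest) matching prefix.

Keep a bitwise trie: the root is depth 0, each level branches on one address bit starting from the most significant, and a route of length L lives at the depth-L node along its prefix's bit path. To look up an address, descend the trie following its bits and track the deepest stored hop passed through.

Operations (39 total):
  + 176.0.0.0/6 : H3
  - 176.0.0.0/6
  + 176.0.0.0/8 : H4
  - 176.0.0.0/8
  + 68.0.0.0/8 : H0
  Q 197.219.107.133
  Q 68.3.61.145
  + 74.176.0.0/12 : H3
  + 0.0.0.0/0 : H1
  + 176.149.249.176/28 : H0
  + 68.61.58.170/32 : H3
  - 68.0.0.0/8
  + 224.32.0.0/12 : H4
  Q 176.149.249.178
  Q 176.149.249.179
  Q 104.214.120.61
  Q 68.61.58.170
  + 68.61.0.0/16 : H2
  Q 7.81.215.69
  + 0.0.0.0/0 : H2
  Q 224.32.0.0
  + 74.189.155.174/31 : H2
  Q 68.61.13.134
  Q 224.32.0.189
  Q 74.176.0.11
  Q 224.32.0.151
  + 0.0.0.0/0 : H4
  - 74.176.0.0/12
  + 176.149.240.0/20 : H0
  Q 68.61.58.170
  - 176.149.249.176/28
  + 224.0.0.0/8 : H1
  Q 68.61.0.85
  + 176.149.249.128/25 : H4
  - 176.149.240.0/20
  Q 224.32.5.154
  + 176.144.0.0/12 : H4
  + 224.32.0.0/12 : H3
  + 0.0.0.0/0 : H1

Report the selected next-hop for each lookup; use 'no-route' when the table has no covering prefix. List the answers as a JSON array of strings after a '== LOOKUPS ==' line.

Apply in order:
  + 176.0.0.0/6 (H3) depth=6
  del 176.0.0.0/6 (clear depth 6)
  + 176.0.0.0/8 (H4) depth=8
  del 176.0.0.0/8 (clear depth 8)
  + 68.0.0.0/8 (H0) depth=8
  lookup 197.219.107.133: bits 1 walk d0:-→d1:- -> no-route
  lookup 68.3.61.145: bits 01000100 walk d0:-→d1:-→d2:-→d3:-→d4:-→d5:-→d6:-→d7:-→d8:H0 -> H0
  + 74.176.0.0/12 (H3) depth=12
  + 0.0.0.0/0 (H1) depth=0
  + 176.149.249.176/28 (H0) depth=28
  + 68.61.58.170/32 (H3) depth=32
  del 68.0.0.0/8 (clear depth 8)
  + 224.32.0.0/12 (H4) depth=12
  lookup 176.149.249.178: bits 1011000010010101111110011011 walk d0:H1→d1:-→d2:-→d3:-→d4:-→d5:-→d6:-→d7:-→d8:-→d9:-→d10:-→d11:-→d12:-→d13:-→d14:-→d15:-→d16:-→d17:-→d18:-→d19:-→d20:-→d21:-→d22:-→d23:-→d24:-→d25:-→d26:-→d27:-→d28:H0 -> H0
  lookup 176.149.249.179: bits 1011000010010101111110011011 walk d0:H1→d1:-→d2:-→d3:-→d4:-→d5:-→d6:-→d7:-→d8:-→d9:-→d10:-→d11:-→d12:-→d13:-→d14:-→d15:-→d16:-→d17:-→d18:-→d19:-→d20:-→d21:-→d22:-→d23:-→d24:-→d25:-→d26:-→d27:-→d28:H0 -> H0
  lookup 104.214.120.61: bits 01 walk d0:H1→d1:-→d2:- -> H1
  lookup 68.61.58.170: bits 01000100001111010011101010101010 walk d0:H1→d1:-→d2:-→d3:-→d4:-→d5:-→d6:-→d7:-→d8:-→d9:-→d10:-→d11:-→d12:-→d13:-→d14:-→d15:-→d16:-→d17:-→d18:-→d19:-→d20:-→d21:-→d22:-→d23:-→d24:-→d25:-→d26:-→d27:-→d28:-→d29:-→d30:-→d31:-→d32:H3 -> H3
  + 68.61.0.0/16 (H2) depth=16
  lookup 7.81.215.69: bits 0 walk d0:H1→d1:- -> H1
  + 0.0.0.0/0 (H2) depth=0
  lookup 224.32.0.0: bits 111000000010 walk d0:H2→d1:-→d2:-→d3:-→d4:-→d5:-→d6:-→d7:-→d8:-→d9:-→d10:-→d11:-→d12:H4 -> H4
  + 74.189.155.174/31 (H2) depth=31
  lookup 68.61.13.134: bits 010001000011110100 walk d0:H2→d1:-→d2:-→d3:-→d4:-→d5:-→d6:-→d7:-→d8:-→d9:-→d10:-→d11:-→d12:-→d13:-→d14:-→d15:-→d16:H2→d17:-→d18:- -> H2
  lookup 224.32.0.189: bits 111000000010 walk d0:H2→d1:-→d2:-→d3:-→d4:-→d5:-→d6:-→d7:-→d8:-→d9:-→d10:-→d11:-→d12:H4 -> H4
  lookup 74.176.0.11: bits 010010101011 walk d0:H2→d1:-→d2:-→d3:-→d4:-→d5:-→d6:-→d7:-→d8:-→d9:-→d10:-→d11:-→d12:H3 -> H3
  lookup 224.32.0.151: bits 111000000010 walk d0:H2→d1:-→d2:-→d3:-→d4:-→d5:-→d6:-→d7:-→d8:-→d9:-→d10:-→d11:-→d12:H4 -> H4
  + 0.0.0.0/0 (H4) depth=0
  del 74.176.0.0/12 (clear depth 12)
  + 176.149.240.0/20 (H0) depth=20
  lookup 68.61.58.170: bits 01000100001111010011101010101010 walk d0:H4→d1:-→d2:-→d3:-→d4:-→d5:-→d6:-→d7:-→d8:-→d9:-→d10:-→d11:-→d12:-→d13:-→d14:-→d15:-→d16:H2→d17:-→d18:-→d19:-→d20:-→d21:-→d22:-→d23:-→d24:-→d25:-→d26:-→d27:-→d28:-→d29:-→d30:-→d31:-→d32:H3 -> H3
  del 176.149.249.176/28 (clear depth 28)
  + 224.0.0.0/8 (H1) depth=8
  lookup 68.61.0.85: bits 010001000011110100 walk d0:H4→d1:-→d2:-→d3:-→d4:-→d5:-→d6:-→d7:-→d8:-→d9:-→d10:-→d11:-→d12:-→d13:-→d14:-→d15:-→d16:H2→d17:-→d18:- -> H2
  + 176.149.249.128/25 (H4) depth=25
  del 176.149.240.0/20 (clear depth 20)
  lookup 224.32.5.154: bits 111000000010 walk d0:H4→d1:-→d2:-→d3:-→d4:-→d5:-→d6:-→d7:-→d8:H1→d9:-→d10:-→d11:-→d12:H4 -> H4
  + 176.144.0.0/12 (H4) depth=12
  + 224.32.0.0/12 (H3) depth=12
  + 0.0.0.0/0 (H1) depth=0

== LOOKUPS ==
["no-route","H0","H0","H0","H1","H3","H1","H4","H2","H4","H3","H4","H3","H2","H4"]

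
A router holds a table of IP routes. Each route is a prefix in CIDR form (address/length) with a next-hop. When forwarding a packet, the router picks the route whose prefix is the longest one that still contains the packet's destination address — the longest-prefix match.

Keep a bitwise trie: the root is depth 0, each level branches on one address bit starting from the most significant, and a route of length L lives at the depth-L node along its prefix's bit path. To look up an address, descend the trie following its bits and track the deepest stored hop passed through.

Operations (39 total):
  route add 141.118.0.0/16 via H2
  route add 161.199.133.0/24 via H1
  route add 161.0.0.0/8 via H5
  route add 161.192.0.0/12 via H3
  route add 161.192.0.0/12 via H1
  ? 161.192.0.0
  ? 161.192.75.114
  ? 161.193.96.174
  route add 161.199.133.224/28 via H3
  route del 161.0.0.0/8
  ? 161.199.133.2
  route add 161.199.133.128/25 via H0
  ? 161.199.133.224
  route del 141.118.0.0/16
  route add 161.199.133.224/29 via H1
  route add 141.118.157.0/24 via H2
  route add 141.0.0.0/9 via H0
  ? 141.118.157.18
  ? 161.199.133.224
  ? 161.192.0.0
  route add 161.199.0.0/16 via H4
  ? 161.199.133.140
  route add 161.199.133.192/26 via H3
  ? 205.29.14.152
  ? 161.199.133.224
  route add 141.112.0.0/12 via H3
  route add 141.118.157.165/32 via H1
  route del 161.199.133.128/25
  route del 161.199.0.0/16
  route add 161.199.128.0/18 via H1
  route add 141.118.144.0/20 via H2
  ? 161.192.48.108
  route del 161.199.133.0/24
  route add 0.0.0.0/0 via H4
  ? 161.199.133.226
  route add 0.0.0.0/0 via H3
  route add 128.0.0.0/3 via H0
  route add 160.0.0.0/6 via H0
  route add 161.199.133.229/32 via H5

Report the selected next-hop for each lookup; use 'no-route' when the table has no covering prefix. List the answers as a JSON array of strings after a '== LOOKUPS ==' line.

Process each operation:
  add 141.118.0.0/16 -> H2 at depth 16
  add 161.199.133.0/24 -> H1 at depth 24
  add 161.0.0.0/8 -> H5 at depth 8
  add 161.192.0.0/12 -> H3 at depth 12
  add 161.192.0.0/12 -> H1 at depth 12
  lookup 161.192.0.0: bits 1010000111000 walk d0:-→d1:-→d2:-→d3:-→d4:-→d5:-→d6:-→d7:-→d8:H5→d9:-→d10:-→d11:-→d12:H1→d13:- -> H1
  lookup 161.192.75.114: bits 1010000111000 walk d0:-→d1:-→d2:-→d3:-→d4:-→d5:-→d6:-→d7:-→d8:H5→d9:-→d10:-→d11:-→d12:H1→d13:- -> H1
  lookup 161.193.96.174: bits 1010000111000 walk d0:-→d1:-→d2:-→d3:-→d4:-→d5:-→d6:-→d7:-→d8:H5→d9:-→d10:-→d11:-→d12:H1→d13:- -> H1
  add 161.199.133.224/28 -> H3 at depth 28
  - 161.0.0.0/8 clear@8
  lookup 161.199.133.2: bits 101000011100011110000101 walk d0:-→d1:-→d2:-→d3:-→d4:-→d5:-→d6:-→d7:-→d8:-→d9:-→d10:-→d11:-→d12:H1→d13:-→d14:-→d15:-→d16:-→d17:-→d18:-→d19:-→d20:-→d21:-→d22:-→d23:-→d24:H1 -> H1
  add 161.199.133.128/25 -> H0 at depth 25
  lookup 161.199.133.224: bits 1010000111000111100001011110 walk d0:-→d1:-→d2:-→d3:-→d4:-→d5:-→d6:-→d7:-→d8:-→d9:-→d10:-→d11:-→d12:H1→d13:-→d14:-→d15:-→d16:-→d17:-→d18:-→d19:-→d20:-→d21:-→d22:-→d23:-→d24:H1→d25:H0→d26:-→d27:-→d28:H3 -> H3
  - 141.118.0.0/16 clear@16
  add 161.199.133.224/29 -> H1 at depth 29
  add 141.118.157.0/24 -> H2 at depth 24
  add 141.0.0.0/9 -> H0 at depth 9
  lookup 141.118.157.18: bits 100011010111011010011101 walk d0:-→d1:-→d2:-→d3:-→d4:-→d5:-→d6:-→d7:-→d8:-→d9:H0→d10:-→d11:-→d12:-→d13:-→d14:-→d15:-→d16:-→d17:-→d18:-→d19:-→d20:-→d21:-→d22:-→d23:-→d24:H2 -> H2
  lookup 161.199.133.224: bits 10100001110001111000010111100 walk d0:-→d1:-→d2:-→d3:-→d4:-→d5:-→d6:-→d7:-→d8:-→d9:-→d10:-→d11:-→d12:H1→d13:-→d14:-→d15:-→d16:-→d17:-→d18:-→d19:-→d20:-→d21:-→d22:-→d23:-→d24:H1→d25:H0→d26:-→d27:-→d28:H3→d29:H1 -> H1
  lookup 161.192.0.0: bits 1010000111000 walk d0:-→d1:-→d2:-→d3:-→d4:-→d5:-→d6:-→d7:-→d8:-→d9:-→d10:-→d11:-→d12:H1→d13:- -> H1
  add 161.199.0.0/16 -> H4 at depth 16
  lookup 161.199.133.140: bits 1010000111000111100001011 walk d0:-→d1:-→d2:-→d3:-→d4:-→d5:-→d6:-→d7:-→d8:-→d9:-→d10:-→d11:-→d12:H1→d13:-→d14:-→d15:-→d16:H4→d17:-→d18:-→d19:-→d20:-→d21:-→d22:-→d23:-→d24:H1→d25:H0 -> H0
  add 161.199.133.192/26 -> H3 at depth 26
  lookup 205.29.14.152: bits 1 walk d0:-→d1:- -> no-route
  lookup 161.199.133.224: bits 10100001110001111000010111100 walk d0:-→d1:-→d2:-→d3:-→d4:-→d5:-→d6:-→d7:-→d8:-→d9:-→d10:-→d11:-→d12:H1→d13:-→d14:-→d15:-→d16:H4→d17:-→d18:-→d19:-→d20:-→d21:-→d22:-→d23:-→d24:H1→d25:H0→d26:H3→d27:-→d28:H3→d29:H1 -> H1
  add 141.112.0.0/12 -> H3 at depth 12
  add 141.118.157.165/32 -> H1 at depth 32
  - 161.199.133.128/25 clear@25
  - 161.199.0.0/16 clear@16
  add 161.199.128.0/18 -> H1 at depth 18
  add 141.118.144.0/20 -> H2 at depth 20
  lookup 161.192.48.108: bits 1010000111000 walk d0:-→d1:-→d2:-→d3:-→d4:-→d5:-→d6:-→d7:-→d8:-→d9:-→d10:-→d11:-→d12:H1→d13:- -> H1
  - 161.199.133.0/24 clear@24
  add 0.0.0.0/0 -> H4 at depth 0
  lookup 161.199.133.226: bits 10100001110001111000010111100 walk d0:H4→d1:-→d2:-→d3:-→d4:-→d5:-→d6:-→d7:-→d8:-→d9:-→d10:-→d11:-→d12:H1→d13:-→d14:-→d15:-→d16:-→d17:-→d18:H1→d19:-→d20:-→d21:-→d22:-→d23:-→d24:-→d25:-→d26:H3→d27:-→d28:H3→d29:H1 -> H1
  add 0.0.0.0/0 -> H3 at depth 0
  add 128.0.0.0/3 -> H0 at depth 3
  add 160.0.0.0/6 -> H0 at depth 6
  add 161.199.133.229/32 -> H5 at depth 32

== LOOKUPS ==
["H1","H1","H1","H1","H3","H2","H1","H1","H0","no-route","H1","H1","H1"]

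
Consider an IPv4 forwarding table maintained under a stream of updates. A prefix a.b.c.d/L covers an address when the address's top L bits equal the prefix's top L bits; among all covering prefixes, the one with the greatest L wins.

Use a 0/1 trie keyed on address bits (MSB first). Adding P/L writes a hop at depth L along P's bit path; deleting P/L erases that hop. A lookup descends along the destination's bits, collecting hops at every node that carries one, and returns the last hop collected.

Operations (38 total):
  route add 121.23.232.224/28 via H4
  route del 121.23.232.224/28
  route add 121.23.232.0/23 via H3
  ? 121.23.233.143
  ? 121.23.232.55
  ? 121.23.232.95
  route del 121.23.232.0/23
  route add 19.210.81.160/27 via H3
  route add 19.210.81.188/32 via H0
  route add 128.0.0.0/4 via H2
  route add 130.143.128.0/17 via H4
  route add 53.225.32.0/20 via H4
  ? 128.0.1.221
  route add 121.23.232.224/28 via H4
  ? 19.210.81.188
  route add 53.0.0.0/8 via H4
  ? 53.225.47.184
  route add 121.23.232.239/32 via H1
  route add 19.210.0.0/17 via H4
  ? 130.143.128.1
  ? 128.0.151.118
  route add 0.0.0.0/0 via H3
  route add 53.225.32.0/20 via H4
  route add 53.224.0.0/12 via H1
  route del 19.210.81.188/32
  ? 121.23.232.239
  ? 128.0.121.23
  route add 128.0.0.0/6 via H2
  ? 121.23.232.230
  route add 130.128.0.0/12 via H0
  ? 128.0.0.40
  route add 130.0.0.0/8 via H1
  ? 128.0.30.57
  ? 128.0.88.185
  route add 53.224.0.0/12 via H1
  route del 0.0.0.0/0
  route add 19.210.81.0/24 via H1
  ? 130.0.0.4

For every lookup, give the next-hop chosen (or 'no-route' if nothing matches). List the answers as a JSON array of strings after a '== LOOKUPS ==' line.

Trace:
  + 121.23.232.224/28 (H4) depth=28
  - 121.23.232.224/28 clear@28
  + 121.23.232.0/23 (H3) depth=23
  lookup 121.23.233.143: bits 01111001000101111110100 walk d0:-→d1:-→d2:-→d3:-→d4:-→d5:-→d6:-→d7:-→d8:-→d9:-→d10:-→d11:-→d12:-→d13:-→d14:-→d15:-→d16:-→d17:-→d18:-→d19:-→d20:-→d21:-→d22:-→d23:H3 -> H3
  lookup 121.23.232.55: bits 011110010001011111101000 walk d0:-→d1:-→d2:-→d3:-→d4:-→d5:-→d6:-→d7:-→d8:-→d9:-→d10:-→d11:-→d12:-→d13:-→d14:-→d15:-→d16:-→d17:-→d18:-→d19:-→d20:-→d21:-→d22:-→d23:H3→d24:- -> H3
  lookup 121.23.232.95: bits 011110010001011111101000 walk d0:-→d1:-→d2:-→d3:-→d4:-→d5:-→d6:-→d7:-→d8:-→d9:-→d10:-→d11:-→d12:-→d13:-→d14:-→d15:-→d16:-→d17:-→d18:-→d19:-→d20:-→d21:-→d22:-→d23:H3→d24:- -> H3
  - 121.23.232.0/23 clear@23
  + 19.210.81.160/27 (H3) depth=27
  + 19.210.81.188/32 (H0) depth=32
  + 128.0.0.0/4 (H2) depth=4
  + 130.143.128.0/17 (H4) depth=17
  + 53.225.32.0/20 (H4) depth=20
  lookup 128.0.1.221: bits 100000 walk d0:-→d1:-→d2:-→d3:-→d4:H2→d5:-→d6:- -> H2
  + 121.23.232.224/28 (H4) depth=28
  lookup 19.210.81.188: bits 00010011110100100101000110111100 walk d0:-→d1:-→d2:-→d3:-→d4:-→d5:-→d6:-→d7:-→d8:-→d9:-→d10:-→d11:-→d12:-→d13:-→d14:-→d15:-→d16:-→d17:-→d18:-→d19:-→d20:-→d21:-→d22:-→d23:-→d24:-→d25:-→d26:-→d27:H3→d28:-→d29:-→d30:-→d31:-→d32:H0 -> H0
  + 53.0.0.0/8 (H4) depth=8
  lookup 53.225.47.184: bits 00110101111000010010 walk d0:-→d1:-→d2:-→d3:-→d4:-→d5:-→d6:-→d7:-→d8:H4→d9:-→d10:-→d11:-→d12:-→d13:-→d14:-→d15:-→d16:-→d17:-→d18:-→d19:-→d20:H4 -> H4
  + 121.23.232.239/32 (H1) depth=32
  + 19.210.0.0/17 (H4) depth=17
  lookup 130.143.128.1: bits 10000010100011111 walk d0:-→d1:-→d2:-→d3:-→d4:H2→d5:-→d6:-→d7:-→d8:-→d9:-→d10:-→d11:-→d12:-→d13:-→d14:-→d15:-→d16:-→d17:H4 -> H4
  lookup 128.0.151.118: bits 100000 walk d0:-→d1:-→d2:-→d3:-→d4:H2→d5:-→d6:- -> H2
  + 0.0.0.0/0 (H3) depth=0
  + 53.225.32.0/20 (H4) depth=20
  + 53.224.0.0/12 (H1) depth=12
  - 19.210.81.188/32 clear@32
  lookup 121.23.232.239: bits 01111001000101111110100011101111 walk d0:H3→d1:-→d2:-→d3:-→d4:-→d5:-→d6:-→d7:-→d8:-→d9:-→d10:-→d11:-→d12:-→d13:-→d14:-→d15:-→d16:-→d17:-→d18:-→d19:-→d20:-→d21:-→d22:-→d23:-→d24:-→d25:-→d26:-→d27:-→d28:H4→d29:-→d30:-→d31:-→d32:H1 -> H1
  lookup 128.0.121.23: bits 100000 walk d0:H3→d1:-→d2:-→d3:-→d4:H2→d5:-→d6:- -> H2
  + 128.0.0.0/6 (H2) depth=6
  lookup 121.23.232.230: bits 0111100100010111111010001110 walk d0:H3→d1:-→d2:-→d3:-→d4:-→d5:-→d6:-→d7:-→d8:-→d9:-→d10:-→d11:-→d12:-→d13:-→d14:-→d15:-→d16:-→d17:-→d18:-→d19:-→d20:-→d21:-→d22:-→d23:-→d24:-→d25:-→d26:-→d27:-→d28:H4 -> H4
  + 130.128.0.0/12 (H0) depth=12
  lookup 128.0.0.40: bits 100000 walk d0:H3→d1:-→d2:-→d3:-→d4:H2→d5:-→d6:H2 -> H2
  + 130.0.0.0/8 (H1) depth=8
  lookup 128.0.30.57: bits 100000 walk d0:H3→d1:-→d2:-→d3:-→d4:H2→d5:-→d6:H2 -> H2
  lookup 128.0.88.185: bits 100000 walk d0:H3→d1:-→d2:-→d3:-→d4:H2→d5:-→d6:H2 -> H2
  + 53.224.0.0/12 (H1) depth=12
  - 0.0.0.0/0 clear@0
  + 19.210.81.0/24 (H1) depth=24
  lookup 130.0.0.4: bits 10000010 walk d0:-→d1:-→d2:-→d3:-→d4:H2→d5:-→d6:H2→d7:-→d8:H1 -> H1

== LOOKUPS ==
["H3","H3","H3","H2","H0","H4","H4","H2","H1","H2","H4","H2","H2","H2","H1"]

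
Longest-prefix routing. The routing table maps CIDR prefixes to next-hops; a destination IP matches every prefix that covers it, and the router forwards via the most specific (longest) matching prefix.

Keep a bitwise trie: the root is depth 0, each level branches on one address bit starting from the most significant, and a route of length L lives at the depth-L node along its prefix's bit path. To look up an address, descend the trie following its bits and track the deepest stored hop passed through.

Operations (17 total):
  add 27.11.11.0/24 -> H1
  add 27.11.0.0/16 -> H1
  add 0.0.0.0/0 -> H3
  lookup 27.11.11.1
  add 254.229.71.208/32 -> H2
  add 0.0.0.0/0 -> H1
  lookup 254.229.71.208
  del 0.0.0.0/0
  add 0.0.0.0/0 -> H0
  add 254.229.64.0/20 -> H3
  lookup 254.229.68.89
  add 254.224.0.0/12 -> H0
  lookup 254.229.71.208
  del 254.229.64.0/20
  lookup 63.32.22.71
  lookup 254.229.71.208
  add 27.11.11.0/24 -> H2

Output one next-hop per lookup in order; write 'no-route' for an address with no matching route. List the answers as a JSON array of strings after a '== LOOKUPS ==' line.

Trace:
  + 27.11.11.0/24 (H1) depth=24
  + 27.11.0.0/16 (H1) depth=16
  + 0.0.0.0/0 (H3) depth=0
  Q 27.11.11.1: descend 000110110000101100001011 ; hops seen [H3,H1,H1] ; pick H1
  + 254.229.71.208/32 (H2) depth=32
  + 0.0.0.0/0 (H1) depth=0
  Q 254.229.71.208: descend 11111110111001010100011111010000 ; hops seen [H1,H2] ; pick H2
  - 0.0.0.0/0 clear@0
  + 0.0.0.0/0 (H0) depth=0
  + 254.229.64.0/20 (H3) depth=20
  Q 254.229.68.89: descend 1111111011100101010001 ; hops seen [H0,H3] ; pick H3
  + 254.224.0.0/12 (H0) depth=12
  Q 254.229.71.208: descend 11111110111001010100011111010000 ; hops seen [H0,H0,H3,H2] ; pick H2
  - 254.229.64.0/20 clear@20
  Q 63.32.22.71: descend 00 ; hops seen [H0] ; pick H0
  Q 254.229.71.208: descend 11111110111001010100011111010000 ; hops seen [H0,H0,H2] ; pick H2
  + 27.11.11.0/24 (H2) depth=24

== LOOKUPS ==
["H1","H2","H3","H2","H0","H2"]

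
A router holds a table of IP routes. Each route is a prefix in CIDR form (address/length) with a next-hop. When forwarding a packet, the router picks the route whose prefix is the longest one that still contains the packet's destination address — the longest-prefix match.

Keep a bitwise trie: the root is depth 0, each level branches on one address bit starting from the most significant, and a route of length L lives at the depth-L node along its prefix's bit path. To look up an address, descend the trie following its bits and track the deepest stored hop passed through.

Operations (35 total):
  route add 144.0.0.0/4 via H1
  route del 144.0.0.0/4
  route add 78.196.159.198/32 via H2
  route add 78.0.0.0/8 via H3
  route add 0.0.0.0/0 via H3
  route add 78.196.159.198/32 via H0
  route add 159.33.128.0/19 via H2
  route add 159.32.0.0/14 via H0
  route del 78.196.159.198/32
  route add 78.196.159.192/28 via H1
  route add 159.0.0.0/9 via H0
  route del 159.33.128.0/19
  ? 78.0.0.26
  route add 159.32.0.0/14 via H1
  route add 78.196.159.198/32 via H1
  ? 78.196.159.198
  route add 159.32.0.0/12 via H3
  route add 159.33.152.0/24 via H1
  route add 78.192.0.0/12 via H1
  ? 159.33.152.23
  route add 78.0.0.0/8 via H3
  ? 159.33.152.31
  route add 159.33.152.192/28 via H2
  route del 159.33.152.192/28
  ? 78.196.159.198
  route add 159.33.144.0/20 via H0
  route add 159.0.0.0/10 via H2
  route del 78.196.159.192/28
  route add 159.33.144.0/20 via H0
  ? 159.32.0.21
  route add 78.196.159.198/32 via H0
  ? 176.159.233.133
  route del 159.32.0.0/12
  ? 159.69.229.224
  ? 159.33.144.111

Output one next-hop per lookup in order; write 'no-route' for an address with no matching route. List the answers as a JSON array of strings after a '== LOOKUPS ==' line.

Apply in order:
  + 144.0.0.0/4 (H1) depth=4
  del 144.0.0.0/4 (clear depth 4)
  + 78.196.159.198/32 (H2) depth=32
  + 78.0.0.0/8 (H3) depth=8
  + 0.0.0.0/0 (H3) depth=0
  + 78.196.159.198/32 (H0) depth=32
  + 159.33.128.0/19 (H2) depth=19
  + 159.32.0.0/14 (H0) depth=14
  del 78.196.159.198/32 (clear depth 32)
  + 78.196.159.192/28 (H1) depth=28
  + 159.0.0.0/9 (H0) depth=9
  del 159.33.128.0/19 (clear depth 19)
  ? 78.0.0.26  path d0:H3→d1:-→d2:-→d3:-→d4:-→d5:-→d6:-→d7:-→d8:H3  best=H3
  + 159.32.0.0/14 (H1) depth=14
  + 78.196.159.198/32 (H1) depth=32
  ? 78.196.159.198  path d0:H3→d1:-→d2:-→d3:-→d4:-→d5:-→d6:-→d7:-→d8:H3→d9:-→d10:-→d11:-→d12:-→d13:-→d14:-→d15:-→d16:-→d17:-→d18:-→d19:-→d20:-→d21:-→d22:-→d23:-→d24:-→d25:-→d26:-→d27:-→d28:H1→d29:-→d30:-→d31:-→d32:H1  best=H1
  + 159.32.0.0/12 (H3) depth=12
  + 159.33.152.0/24 (H1) depth=24
  + 78.192.0.0/12 (H1) depth=12
  ? 159.33.152.23  path d0:H3→d1:-→d2:-→d3:-→d4:-→d5:-→d6:-→d7:-→d8:-→d9:H0→d10:-→d11:-→d12:H3→d13:-→d14:H1→d15:-→d16:-→d17:-→d18:-→d19:-→d20:-→d21:-→d22:-→d23:-→d24:H1  best=H1
  + 78.0.0.0/8 (H3) depth=8
  ? 159.33.152.31  path d0:H3→d1:-→d2:-→d3:-→d4:-→d5:-→d6:-→d7:-→d8:-→d9:H0→d10:-→d11:-→d12:H3→d13:-→d14:H1→d15:-→d16:-→d17:-→d18:-→d19:-→d20:-→d21:-→d22:-→d23:-→d24:H1  best=H1
  + 159.33.152.192/28 (H2) depth=28
  del 159.33.152.192/28 (clear depth 28)
  ? 78.196.159.198  path d0:H3→d1:-→d2:-→d3:-→d4:-→d5:-→d6:-→d7:-→d8:H3→d9:-→d10:-→d11:-→d12:H1→d13:-→d14:-→d15:-→d16:-→d17:-→d18:-→d19:-→d20:-→d21:-→d22:-→d23:-→d24:-→d25:-→d26:-→d27:-→d28:H1→d29:-→d30:-→d31:-→d32:H1  best=H1
  + 159.33.144.0/20 (H0) depth=20
  + 159.0.0.0/10 (H2) depth=10
  del 78.196.159.192/28 (clear depth 28)
  + 159.33.144.0/20 (H0) depth=20
  ? 159.32.0.21  path d0:H3→d1:-→d2:-→d3:-→d4:-→d5:-→d6:-→d7:-→d8:-→d9:H0→d10:H2→d11:-→d12:H3→d13:-→d14:H1→d15:-  best=H1
  + 78.196.159.198/32 (H0) depth=32
  ? 176.159.233.133  path d0:H3→d1:-→d2:-  best=H3
  del 159.32.0.0/12 (clear depth 12)
  ? 159.69.229.224  path d0:H3→d1:-→d2:-→d3:-→d4:-→d5:-→d6:-→d7:-→d8:-→d9:H0  best=H0
  ? 159.33.144.111  path d0:H3→d1:-→d2:-→d3:-→d4:-→d5:-→d6:-→d7:-→d8:-→d9:H0→d10:H2→d11:-→d12:-→d13:-→d14:H1→d15:-→d16:-→d17:-→d18:-→d19:-→d20:H0  best=H0

== LOOKUPS ==
["H3","H1","H1","H1","H1","H1","H3","H0","H0"]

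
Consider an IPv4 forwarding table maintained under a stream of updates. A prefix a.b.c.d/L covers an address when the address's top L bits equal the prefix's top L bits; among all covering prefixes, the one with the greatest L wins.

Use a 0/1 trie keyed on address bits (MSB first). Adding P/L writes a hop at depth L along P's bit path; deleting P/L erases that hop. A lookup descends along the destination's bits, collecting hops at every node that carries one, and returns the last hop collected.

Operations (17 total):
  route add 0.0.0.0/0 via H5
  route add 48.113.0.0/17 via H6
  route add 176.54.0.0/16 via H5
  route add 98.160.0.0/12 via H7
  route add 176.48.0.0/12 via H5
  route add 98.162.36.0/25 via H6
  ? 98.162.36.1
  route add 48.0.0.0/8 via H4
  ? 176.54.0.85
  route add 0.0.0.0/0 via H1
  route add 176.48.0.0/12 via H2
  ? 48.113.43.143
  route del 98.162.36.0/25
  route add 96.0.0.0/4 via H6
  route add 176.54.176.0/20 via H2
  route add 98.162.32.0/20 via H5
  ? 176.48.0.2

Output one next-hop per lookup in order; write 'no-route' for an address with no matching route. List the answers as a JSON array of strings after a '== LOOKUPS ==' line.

Trace:
  + 0.0.0.0/0 (H5) depth=0
  + 48.113.0.0/17 (H6) depth=17
  + 176.54.0.0/16 (H5) depth=16
  + 98.160.0.0/12 (H7) depth=12
  + 176.48.0.0/12 (H5) depth=12
  + 98.162.36.0/25 (H6) depth=25
  lookup 98.162.36.1: bits 0110001010100010001001000 walk d0:H5→d1:-→d2:-→d3:-→d4:-→d5:-→d6:-→d7:-→d8:-→d9:-→d10:-→d11:-→d12:H7→d13:-→d14:-→d15:-→d16:-→d17:-→d18:-→d19:-→d20:-→d21:-→d22:-→d23:-→d24:-→d25:H6 -> H6
  + 48.0.0.0/8 (H4) depth=8
  lookup 176.54.0.85: bits 1011000000110110 walk d0:H5→d1:-→d2:-→d3:-→d4:-→d5:-→d6:-→d7:-→d8:-→d9:-→d10:-→d11:-→d12:H5→d13:-→d14:-→d15:-→d16:H5 -> H5
  + 0.0.0.0/0 (H1) depth=0
  + 176.48.0.0/12 (H2) depth=12
  lookup 48.113.43.143: bits 00110000011100010 walk d0:H1→d1:-→d2:-→d3:-→d4:-→d5:-→d6:-→d7:-→d8:H4→d9:-→d10:-→d11:-→d12:-→d13:-→d14:-→d15:-→d16:-→d17:H6 -> H6
  - 98.162.36.0/25 clear@25
  + 96.0.0.0/4 (H6) depth=4
  + 176.54.176.0/20 (H2) depth=20
  + 98.162.32.0/20 (H5) depth=20
  lookup 176.48.0.2: bits 1011000000110 walk d0:H1→d1:-→d2:-→d3:-→d4:-→d5:-→d6:-→d7:-→d8:-→d9:-→d10:-→d11:-→d12:H2→d13:- -> H2

== LOOKUPS ==
["H6","H5","H6","H2"]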